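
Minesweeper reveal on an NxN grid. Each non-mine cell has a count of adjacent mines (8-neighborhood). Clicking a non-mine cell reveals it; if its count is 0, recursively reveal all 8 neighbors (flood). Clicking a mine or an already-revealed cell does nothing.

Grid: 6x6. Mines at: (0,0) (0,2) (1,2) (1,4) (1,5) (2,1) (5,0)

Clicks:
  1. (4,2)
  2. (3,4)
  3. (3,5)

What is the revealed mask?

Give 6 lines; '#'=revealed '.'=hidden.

Answer: ......
......
..####
.#####
.#####
.#####

Derivation:
Click 1 (4,2) count=0: revealed 19 new [(2,2) (2,3) (2,4) (2,5) (3,1) (3,2) (3,3) (3,4) (3,5) (4,1) (4,2) (4,3) (4,4) (4,5) (5,1) (5,2) (5,3) (5,4) (5,5)] -> total=19
Click 2 (3,4) count=0: revealed 0 new [(none)] -> total=19
Click 3 (3,5) count=0: revealed 0 new [(none)] -> total=19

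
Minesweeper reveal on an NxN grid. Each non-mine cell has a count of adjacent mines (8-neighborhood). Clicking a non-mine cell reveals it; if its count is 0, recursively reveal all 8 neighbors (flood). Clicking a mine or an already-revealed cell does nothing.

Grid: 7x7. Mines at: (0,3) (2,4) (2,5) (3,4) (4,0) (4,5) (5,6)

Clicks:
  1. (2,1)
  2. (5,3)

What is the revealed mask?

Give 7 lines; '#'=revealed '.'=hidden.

Click 1 (2,1) count=0: revealed 31 new [(0,0) (0,1) (0,2) (1,0) (1,1) (1,2) (1,3) (2,0) (2,1) (2,2) (2,3) (3,0) (3,1) (3,2) (3,3) (4,1) (4,2) (4,3) (4,4) (5,0) (5,1) (5,2) (5,3) (5,4) (5,5) (6,0) (6,1) (6,2) (6,3) (6,4) (6,5)] -> total=31
Click 2 (5,3) count=0: revealed 0 new [(none)] -> total=31

Answer: ###....
####...
####...
####...
.####..
######.
######.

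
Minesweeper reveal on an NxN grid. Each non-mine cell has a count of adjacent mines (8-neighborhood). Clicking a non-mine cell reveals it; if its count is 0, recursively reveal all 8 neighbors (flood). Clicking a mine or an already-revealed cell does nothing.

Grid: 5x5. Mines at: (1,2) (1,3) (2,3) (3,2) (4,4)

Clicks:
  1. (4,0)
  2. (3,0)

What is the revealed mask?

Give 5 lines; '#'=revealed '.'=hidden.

Click 1 (4,0) count=0: revealed 10 new [(0,0) (0,1) (1,0) (1,1) (2,0) (2,1) (3,0) (3,1) (4,0) (4,1)] -> total=10
Click 2 (3,0) count=0: revealed 0 new [(none)] -> total=10

Answer: ##...
##...
##...
##...
##...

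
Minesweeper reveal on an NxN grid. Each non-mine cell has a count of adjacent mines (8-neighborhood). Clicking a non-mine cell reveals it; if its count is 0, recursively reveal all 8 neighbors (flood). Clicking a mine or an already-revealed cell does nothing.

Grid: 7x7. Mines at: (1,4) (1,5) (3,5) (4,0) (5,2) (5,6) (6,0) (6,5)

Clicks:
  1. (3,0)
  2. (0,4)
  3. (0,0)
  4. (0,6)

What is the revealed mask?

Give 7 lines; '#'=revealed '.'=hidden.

Answer: #####.#
####...
#####..
#####..
.####..
.......
.......

Derivation:
Click 1 (3,0) count=1: revealed 1 new [(3,0)] -> total=1
Click 2 (0,4) count=2: revealed 1 new [(0,4)] -> total=2
Click 3 (0,0) count=0: revealed 21 new [(0,0) (0,1) (0,2) (0,3) (1,0) (1,1) (1,2) (1,3) (2,0) (2,1) (2,2) (2,3) (2,4) (3,1) (3,2) (3,3) (3,4) (4,1) (4,2) (4,3) (4,4)] -> total=23
Click 4 (0,6) count=1: revealed 1 new [(0,6)] -> total=24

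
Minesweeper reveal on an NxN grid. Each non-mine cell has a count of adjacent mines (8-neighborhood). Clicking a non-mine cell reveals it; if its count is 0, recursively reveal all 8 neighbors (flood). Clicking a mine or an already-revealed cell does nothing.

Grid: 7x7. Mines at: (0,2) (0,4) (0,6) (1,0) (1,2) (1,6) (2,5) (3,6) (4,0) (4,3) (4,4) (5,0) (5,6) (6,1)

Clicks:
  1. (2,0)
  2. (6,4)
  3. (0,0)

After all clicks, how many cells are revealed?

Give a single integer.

Click 1 (2,0) count=1: revealed 1 new [(2,0)] -> total=1
Click 2 (6,4) count=0: revealed 8 new [(5,2) (5,3) (5,4) (5,5) (6,2) (6,3) (6,4) (6,5)] -> total=9
Click 3 (0,0) count=1: revealed 1 new [(0,0)] -> total=10

Answer: 10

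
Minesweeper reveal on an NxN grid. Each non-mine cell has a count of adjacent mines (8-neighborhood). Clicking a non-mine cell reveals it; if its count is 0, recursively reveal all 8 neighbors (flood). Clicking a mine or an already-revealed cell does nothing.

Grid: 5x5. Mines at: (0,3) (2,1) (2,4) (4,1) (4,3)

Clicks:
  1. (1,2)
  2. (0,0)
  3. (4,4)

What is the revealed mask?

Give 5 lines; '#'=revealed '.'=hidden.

Click 1 (1,2) count=2: revealed 1 new [(1,2)] -> total=1
Click 2 (0,0) count=0: revealed 5 new [(0,0) (0,1) (0,2) (1,0) (1,1)] -> total=6
Click 3 (4,4) count=1: revealed 1 new [(4,4)] -> total=7

Answer: ###..
###..
.....
.....
....#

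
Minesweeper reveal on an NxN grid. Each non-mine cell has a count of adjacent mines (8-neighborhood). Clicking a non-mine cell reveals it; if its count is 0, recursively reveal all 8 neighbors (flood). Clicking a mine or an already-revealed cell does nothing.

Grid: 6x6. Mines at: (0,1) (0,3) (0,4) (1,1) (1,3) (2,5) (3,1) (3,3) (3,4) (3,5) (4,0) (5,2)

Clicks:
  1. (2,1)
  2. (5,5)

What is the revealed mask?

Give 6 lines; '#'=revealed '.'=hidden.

Click 1 (2,1) count=2: revealed 1 new [(2,1)] -> total=1
Click 2 (5,5) count=0: revealed 6 new [(4,3) (4,4) (4,5) (5,3) (5,4) (5,5)] -> total=7

Answer: ......
......
.#....
......
...###
...###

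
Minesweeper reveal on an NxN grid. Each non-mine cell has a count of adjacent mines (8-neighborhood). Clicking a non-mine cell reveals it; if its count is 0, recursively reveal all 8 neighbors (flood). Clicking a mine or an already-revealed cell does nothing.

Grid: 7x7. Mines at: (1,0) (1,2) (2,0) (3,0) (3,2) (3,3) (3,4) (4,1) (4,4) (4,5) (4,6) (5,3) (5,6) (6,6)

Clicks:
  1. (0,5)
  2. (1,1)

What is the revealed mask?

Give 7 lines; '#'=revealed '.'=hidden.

Click 1 (0,5) count=0: revealed 14 new [(0,3) (0,4) (0,5) (0,6) (1,3) (1,4) (1,5) (1,6) (2,3) (2,4) (2,5) (2,6) (3,5) (3,6)] -> total=14
Click 2 (1,1) count=3: revealed 1 new [(1,1)] -> total=15

Answer: ...####
.#.####
...####
.....##
.......
.......
.......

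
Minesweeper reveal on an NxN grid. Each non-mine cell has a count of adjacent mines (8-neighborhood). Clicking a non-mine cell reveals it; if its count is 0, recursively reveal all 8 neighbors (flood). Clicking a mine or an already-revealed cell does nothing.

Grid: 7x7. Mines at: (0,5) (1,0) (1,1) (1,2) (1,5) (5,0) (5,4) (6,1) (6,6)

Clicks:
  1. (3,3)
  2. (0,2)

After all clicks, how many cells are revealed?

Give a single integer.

Answer: 27

Derivation:
Click 1 (3,3) count=0: revealed 26 new [(2,0) (2,1) (2,2) (2,3) (2,4) (2,5) (2,6) (3,0) (3,1) (3,2) (3,3) (3,4) (3,5) (3,6) (4,0) (4,1) (4,2) (4,3) (4,4) (4,5) (4,6) (5,1) (5,2) (5,3) (5,5) (5,6)] -> total=26
Click 2 (0,2) count=2: revealed 1 new [(0,2)] -> total=27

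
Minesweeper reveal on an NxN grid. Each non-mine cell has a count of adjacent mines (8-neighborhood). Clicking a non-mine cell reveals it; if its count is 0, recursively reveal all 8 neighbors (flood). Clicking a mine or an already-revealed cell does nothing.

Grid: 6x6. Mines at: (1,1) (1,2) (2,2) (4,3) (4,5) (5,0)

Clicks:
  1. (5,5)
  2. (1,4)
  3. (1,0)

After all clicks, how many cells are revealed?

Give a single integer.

Click 1 (5,5) count=1: revealed 1 new [(5,5)] -> total=1
Click 2 (1,4) count=0: revealed 12 new [(0,3) (0,4) (0,5) (1,3) (1,4) (1,5) (2,3) (2,4) (2,5) (3,3) (3,4) (3,5)] -> total=13
Click 3 (1,0) count=1: revealed 1 new [(1,0)] -> total=14

Answer: 14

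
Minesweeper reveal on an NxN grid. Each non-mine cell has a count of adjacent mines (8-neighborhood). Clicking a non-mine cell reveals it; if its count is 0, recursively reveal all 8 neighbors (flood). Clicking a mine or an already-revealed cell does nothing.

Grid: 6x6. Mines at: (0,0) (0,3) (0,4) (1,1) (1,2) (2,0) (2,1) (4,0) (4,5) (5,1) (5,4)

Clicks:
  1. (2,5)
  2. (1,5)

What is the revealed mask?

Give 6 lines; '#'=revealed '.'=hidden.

Answer: ......
...###
..####
..####
..###.
......

Derivation:
Click 1 (2,5) count=0: revealed 14 new [(1,3) (1,4) (1,5) (2,2) (2,3) (2,4) (2,5) (3,2) (3,3) (3,4) (3,5) (4,2) (4,3) (4,4)] -> total=14
Click 2 (1,5) count=1: revealed 0 new [(none)] -> total=14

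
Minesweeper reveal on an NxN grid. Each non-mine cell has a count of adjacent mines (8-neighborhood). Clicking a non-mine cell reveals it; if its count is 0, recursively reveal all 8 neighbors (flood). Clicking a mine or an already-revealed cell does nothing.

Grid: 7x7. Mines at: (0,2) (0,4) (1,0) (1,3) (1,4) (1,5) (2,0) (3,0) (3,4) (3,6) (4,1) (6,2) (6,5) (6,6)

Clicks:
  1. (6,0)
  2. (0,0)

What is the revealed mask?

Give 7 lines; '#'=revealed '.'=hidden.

Click 1 (6,0) count=0: revealed 4 new [(5,0) (5,1) (6,0) (6,1)] -> total=4
Click 2 (0,0) count=1: revealed 1 new [(0,0)] -> total=5

Answer: #......
.......
.......
.......
.......
##.....
##.....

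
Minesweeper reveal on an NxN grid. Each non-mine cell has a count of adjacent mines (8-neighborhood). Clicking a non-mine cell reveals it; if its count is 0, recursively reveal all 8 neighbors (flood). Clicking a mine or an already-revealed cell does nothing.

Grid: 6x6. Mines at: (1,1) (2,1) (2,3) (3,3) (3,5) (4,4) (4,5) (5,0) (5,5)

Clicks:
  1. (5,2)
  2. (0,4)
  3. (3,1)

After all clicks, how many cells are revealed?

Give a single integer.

Click 1 (5,2) count=0: revealed 6 new [(4,1) (4,2) (4,3) (5,1) (5,2) (5,3)] -> total=6
Click 2 (0,4) count=0: revealed 10 new [(0,2) (0,3) (0,4) (0,5) (1,2) (1,3) (1,4) (1,5) (2,4) (2,5)] -> total=16
Click 3 (3,1) count=1: revealed 1 new [(3,1)] -> total=17

Answer: 17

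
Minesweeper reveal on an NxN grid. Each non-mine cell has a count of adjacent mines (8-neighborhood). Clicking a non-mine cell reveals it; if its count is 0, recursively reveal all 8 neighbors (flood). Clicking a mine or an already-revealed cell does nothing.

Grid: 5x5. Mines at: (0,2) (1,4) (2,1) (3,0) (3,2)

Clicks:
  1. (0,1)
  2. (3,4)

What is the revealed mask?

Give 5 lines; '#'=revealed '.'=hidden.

Click 1 (0,1) count=1: revealed 1 new [(0,1)] -> total=1
Click 2 (3,4) count=0: revealed 6 new [(2,3) (2,4) (3,3) (3,4) (4,3) (4,4)] -> total=7

Answer: .#...
.....
...##
...##
...##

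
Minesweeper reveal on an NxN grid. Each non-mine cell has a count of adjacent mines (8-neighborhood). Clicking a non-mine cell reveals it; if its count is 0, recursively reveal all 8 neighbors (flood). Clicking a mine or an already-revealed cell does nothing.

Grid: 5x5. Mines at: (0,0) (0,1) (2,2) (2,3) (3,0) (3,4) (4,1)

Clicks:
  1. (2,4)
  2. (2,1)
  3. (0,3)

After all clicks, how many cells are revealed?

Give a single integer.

Click 1 (2,4) count=2: revealed 1 new [(2,4)] -> total=1
Click 2 (2,1) count=2: revealed 1 new [(2,1)] -> total=2
Click 3 (0,3) count=0: revealed 6 new [(0,2) (0,3) (0,4) (1,2) (1,3) (1,4)] -> total=8

Answer: 8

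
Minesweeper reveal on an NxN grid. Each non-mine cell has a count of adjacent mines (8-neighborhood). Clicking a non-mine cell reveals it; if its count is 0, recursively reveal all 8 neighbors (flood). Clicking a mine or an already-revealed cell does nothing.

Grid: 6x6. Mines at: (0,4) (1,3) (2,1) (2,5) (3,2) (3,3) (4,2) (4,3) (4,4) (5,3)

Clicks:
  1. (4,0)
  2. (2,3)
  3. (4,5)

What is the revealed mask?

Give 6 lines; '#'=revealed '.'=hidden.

Click 1 (4,0) count=0: revealed 6 new [(3,0) (3,1) (4,0) (4,1) (5,0) (5,1)] -> total=6
Click 2 (2,3) count=3: revealed 1 new [(2,3)] -> total=7
Click 3 (4,5) count=1: revealed 1 new [(4,5)] -> total=8

Answer: ......
......
...#..
##....
##...#
##....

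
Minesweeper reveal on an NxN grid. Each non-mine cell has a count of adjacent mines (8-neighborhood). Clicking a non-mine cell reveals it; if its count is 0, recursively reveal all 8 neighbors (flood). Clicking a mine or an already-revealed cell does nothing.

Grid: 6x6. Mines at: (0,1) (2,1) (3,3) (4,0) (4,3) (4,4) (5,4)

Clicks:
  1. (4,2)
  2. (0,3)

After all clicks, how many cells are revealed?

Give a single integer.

Answer: 15

Derivation:
Click 1 (4,2) count=2: revealed 1 new [(4,2)] -> total=1
Click 2 (0,3) count=0: revealed 14 new [(0,2) (0,3) (0,4) (0,5) (1,2) (1,3) (1,4) (1,5) (2,2) (2,3) (2,4) (2,5) (3,4) (3,5)] -> total=15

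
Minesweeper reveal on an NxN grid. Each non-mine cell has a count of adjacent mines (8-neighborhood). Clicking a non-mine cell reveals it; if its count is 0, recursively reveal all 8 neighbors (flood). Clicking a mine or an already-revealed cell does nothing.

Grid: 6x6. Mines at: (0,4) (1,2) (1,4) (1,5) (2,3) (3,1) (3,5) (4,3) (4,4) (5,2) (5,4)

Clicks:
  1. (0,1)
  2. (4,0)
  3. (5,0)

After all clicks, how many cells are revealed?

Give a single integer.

Click 1 (0,1) count=1: revealed 1 new [(0,1)] -> total=1
Click 2 (4,0) count=1: revealed 1 new [(4,0)] -> total=2
Click 3 (5,0) count=0: revealed 3 new [(4,1) (5,0) (5,1)] -> total=5

Answer: 5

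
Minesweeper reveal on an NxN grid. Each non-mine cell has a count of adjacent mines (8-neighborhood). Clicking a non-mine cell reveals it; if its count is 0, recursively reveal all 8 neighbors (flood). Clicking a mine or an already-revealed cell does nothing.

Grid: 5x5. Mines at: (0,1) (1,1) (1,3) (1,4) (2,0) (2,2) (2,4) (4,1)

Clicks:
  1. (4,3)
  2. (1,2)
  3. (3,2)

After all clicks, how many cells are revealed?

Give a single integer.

Click 1 (4,3) count=0: revealed 6 new [(3,2) (3,3) (3,4) (4,2) (4,3) (4,4)] -> total=6
Click 2 (1,2) count=4: revealed 1 new [(1,2)] -> total=7
Click 3 (3,2) count=2: revealed 0 new [(none)] -> total=7

Answer: 7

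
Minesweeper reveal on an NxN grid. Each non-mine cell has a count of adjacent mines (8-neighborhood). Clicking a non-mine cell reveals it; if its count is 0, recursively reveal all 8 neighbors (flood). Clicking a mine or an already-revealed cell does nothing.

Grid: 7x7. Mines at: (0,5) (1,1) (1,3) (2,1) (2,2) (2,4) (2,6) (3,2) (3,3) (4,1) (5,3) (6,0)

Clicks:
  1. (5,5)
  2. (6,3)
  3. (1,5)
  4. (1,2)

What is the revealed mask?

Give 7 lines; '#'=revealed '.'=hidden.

Click 1 (5,5) count=0: revealed 12 new [(3,4) (3,5) (3,6) (4,4) (4,5) (4,6) (5,4) (5,5) (5,6) (6,4) (6,5) (6,6)] -> total=12
Click 2 (6,3) count=1: revealed 1 new [(6,3)] -> total=13
Click 3 (1,5) count=3: revealed 1 new [(1,5)] -> total=14
Click 4 (1,2) count=4: revealed 1 new [(1,2)] -> total=15

Answer: .......
..#..#.
.......
....###
....###
....###
...####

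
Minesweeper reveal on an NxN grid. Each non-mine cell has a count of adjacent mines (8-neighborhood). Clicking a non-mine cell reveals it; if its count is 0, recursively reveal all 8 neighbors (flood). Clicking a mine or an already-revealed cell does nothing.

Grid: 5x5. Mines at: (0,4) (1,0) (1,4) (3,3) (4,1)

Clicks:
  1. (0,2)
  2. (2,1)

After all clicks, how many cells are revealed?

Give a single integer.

Click 1 (0,2) count=0: revealed 9 new [(0,1) (0,2) (0,3) (1,1) (1,2) (1,3) (2,1) (2,2) (2,3)] -> total=9
Click 2 (2,1) count=1: revealed 0 new [(none)] -> total=9

Answer: 9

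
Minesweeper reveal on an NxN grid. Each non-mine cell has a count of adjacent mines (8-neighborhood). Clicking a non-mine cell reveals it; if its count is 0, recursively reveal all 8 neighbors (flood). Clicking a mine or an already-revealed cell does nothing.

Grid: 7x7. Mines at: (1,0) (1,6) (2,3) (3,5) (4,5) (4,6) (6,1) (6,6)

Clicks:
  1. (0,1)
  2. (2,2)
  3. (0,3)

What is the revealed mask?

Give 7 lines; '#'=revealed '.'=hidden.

Answer: .#####.
.#####.
..#....
.......
.......
.......
.......

Derivation:
Click 1 (0,1) count=1: revealed 1 new [(0,1)] -> total=1
Click 2 (2,2) count=1: revealed 1 new [(2,2)] -> total=2
Click 3 (0,3) count=0: revealed 9 new [(0,2) (0,3) (0,4) (0,5) (1,1) (1,2) (1,3) (1,4) (1,5)] -> total=11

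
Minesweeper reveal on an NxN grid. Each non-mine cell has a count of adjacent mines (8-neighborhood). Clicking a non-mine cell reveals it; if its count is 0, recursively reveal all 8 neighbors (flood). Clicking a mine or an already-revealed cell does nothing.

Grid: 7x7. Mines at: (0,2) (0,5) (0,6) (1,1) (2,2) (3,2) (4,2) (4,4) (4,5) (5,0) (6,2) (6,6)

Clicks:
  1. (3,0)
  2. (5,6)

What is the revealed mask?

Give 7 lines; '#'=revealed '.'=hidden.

Click 1 (3,0) count=0: revealed 6 new [(2,0) (2,1) (3,0) (3,1) (4,0) (4,1)] -> total=6
Click 2 (5,6) count=2: revealed 1 new [(5,6)] -> total=7

Answer: .......
.......
##.....
##.....
##.....
......#
.......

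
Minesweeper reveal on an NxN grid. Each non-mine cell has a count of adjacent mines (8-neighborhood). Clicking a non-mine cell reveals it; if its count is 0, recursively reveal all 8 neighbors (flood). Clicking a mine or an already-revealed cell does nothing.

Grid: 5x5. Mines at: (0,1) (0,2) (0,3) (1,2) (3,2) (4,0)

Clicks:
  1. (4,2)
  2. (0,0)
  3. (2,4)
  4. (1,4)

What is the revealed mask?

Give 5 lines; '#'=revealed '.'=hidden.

Click 1 (4,2) count=1: revealed 1 new [(4,2)] -> total=1
Click 2 (0,0) count=1: revealed 1 new [(0,0)] -> total=2
Click 3 (2,4) count=0: revealed 8 new [(1,3) (1,4) (2,3) (2,4) (3,3) (3,4) (4,3) (4,4)] -> total=10
Click 4 (1,4) count=1: revealed 0 new [(none)] -> total=10

Answer: #....
...##
...##
...##
..###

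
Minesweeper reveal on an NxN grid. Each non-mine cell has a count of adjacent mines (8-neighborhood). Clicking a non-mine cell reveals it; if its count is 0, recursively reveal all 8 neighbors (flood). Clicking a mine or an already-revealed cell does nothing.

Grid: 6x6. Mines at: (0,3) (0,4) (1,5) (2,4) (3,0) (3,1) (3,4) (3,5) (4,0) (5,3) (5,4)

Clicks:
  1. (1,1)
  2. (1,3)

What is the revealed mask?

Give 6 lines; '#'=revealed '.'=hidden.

Answer: ###...
####..
###...
......
......
......

Derivation:
Click 1 (1,1) count=0: revealed 9 new [(0,0) (0,1) (0,2) (1,0) (1,1) (1,2) (2,0) (2,1) (2,2)] -> total=9
Click 2 (1,3) count=3: revealed 1 new [(1,3)] -> total=10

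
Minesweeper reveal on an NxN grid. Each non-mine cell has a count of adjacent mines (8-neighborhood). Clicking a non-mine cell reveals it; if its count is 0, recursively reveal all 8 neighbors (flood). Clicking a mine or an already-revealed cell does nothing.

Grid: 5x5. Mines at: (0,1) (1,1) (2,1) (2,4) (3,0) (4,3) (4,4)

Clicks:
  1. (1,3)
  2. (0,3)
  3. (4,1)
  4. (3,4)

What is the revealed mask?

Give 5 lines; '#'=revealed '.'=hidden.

Click 1 (1,3) count=1: revealed 1 new [(1,3)] -> total=1
Click 2 (0,3) count=0: revealed 5 new [(0,2) (0,3) (0,4) (1,2) (1,4)] -> total=6
Click 3 (4,1) count=1: revealed 1 new [(4,1)] -> total=7
Click 4 (3,4) count=3: revealed 1 new [(3,4)] -> total=8

Answer: ..###
..###
.....
....#
.#...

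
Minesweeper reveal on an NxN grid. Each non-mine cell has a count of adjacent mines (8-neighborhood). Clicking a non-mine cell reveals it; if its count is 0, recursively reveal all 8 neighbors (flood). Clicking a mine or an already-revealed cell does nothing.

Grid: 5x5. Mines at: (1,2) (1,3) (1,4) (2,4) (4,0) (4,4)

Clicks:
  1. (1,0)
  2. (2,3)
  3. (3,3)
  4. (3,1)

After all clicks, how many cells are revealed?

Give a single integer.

Answer: 10

Derivation:
Click 1 (1,0) count=0: revealed 8 new [(0,0) (0,1) (1,0) (1,1) (2,0) (2,1) (3,0) (3,1)] -> total=8
Click 2 (2,3) count=4: revealed 1 new [(2,3)] -> total=9
Click 3 (3,3) count=2: revealed 1 new [(3,3)] -> total=10
Click 4 (3,1) count=1: revealed 0 new [(none)] -> total=10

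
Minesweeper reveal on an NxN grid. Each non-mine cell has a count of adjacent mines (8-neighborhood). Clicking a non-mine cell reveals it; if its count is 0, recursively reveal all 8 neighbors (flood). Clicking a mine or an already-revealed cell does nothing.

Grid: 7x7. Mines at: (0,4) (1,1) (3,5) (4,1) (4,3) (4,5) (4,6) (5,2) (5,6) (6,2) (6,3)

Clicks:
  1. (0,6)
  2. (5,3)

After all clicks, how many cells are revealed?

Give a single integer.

Click 1 (0,6) count=0: revealed 6 new [(0,5) (0,6) (1,5) (1,6) (2,5) (2,6)] -> total=6
Click 2 (5,3) count=4: revealed 1 new [(5,3)] -> total=7

Answer: 7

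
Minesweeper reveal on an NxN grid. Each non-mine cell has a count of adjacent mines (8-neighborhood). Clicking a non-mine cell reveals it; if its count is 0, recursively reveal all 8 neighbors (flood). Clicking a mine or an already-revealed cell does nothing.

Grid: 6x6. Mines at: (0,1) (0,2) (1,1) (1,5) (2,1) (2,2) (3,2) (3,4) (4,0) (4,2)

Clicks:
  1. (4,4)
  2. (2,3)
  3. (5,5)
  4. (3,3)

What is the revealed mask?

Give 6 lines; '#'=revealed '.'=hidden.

Answer: ......
......
...#..
...#..
...###
...###

Derivation:
Click 1 (4,4) count=1: revealed 1 new [(4,4)] -> total=1
Click 2 (2,3) count=3: revealed 1 new [(2,3)] -> total=2
Click 3 (5,5) count=0: revealed 5 new [(4,3) (4,5) (5,3) (5,4) (5,5)] -> total=7
Click 4 (3,3) count=4: revealed 1 new [(3,3)] -> total=8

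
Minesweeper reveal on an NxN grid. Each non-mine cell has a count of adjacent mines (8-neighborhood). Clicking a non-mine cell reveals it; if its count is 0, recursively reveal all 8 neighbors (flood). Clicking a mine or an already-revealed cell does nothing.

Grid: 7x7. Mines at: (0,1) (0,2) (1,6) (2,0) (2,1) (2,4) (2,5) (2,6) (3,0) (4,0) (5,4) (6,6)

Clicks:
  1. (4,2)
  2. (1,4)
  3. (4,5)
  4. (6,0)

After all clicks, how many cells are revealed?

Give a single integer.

Click 1 (4,2) count=0: revealed 14 new [(3,1) (3,2) (3,3) (4,1) (4,2) (4,3) (5,0) (5,1) (5,2) (5,3) (6,0) (6,1) (6,2) (6,3)] -> total=14
Click 2 (1,4) count=2: revealed 1 new [(1,4)] -> total=15
Click 3 (4,5) count=1: revealed 1 new [(4,5)] -> total=16
Click 4 (6,0) count=0: revealed 0 new [(none)] -> total=16

Answer: 16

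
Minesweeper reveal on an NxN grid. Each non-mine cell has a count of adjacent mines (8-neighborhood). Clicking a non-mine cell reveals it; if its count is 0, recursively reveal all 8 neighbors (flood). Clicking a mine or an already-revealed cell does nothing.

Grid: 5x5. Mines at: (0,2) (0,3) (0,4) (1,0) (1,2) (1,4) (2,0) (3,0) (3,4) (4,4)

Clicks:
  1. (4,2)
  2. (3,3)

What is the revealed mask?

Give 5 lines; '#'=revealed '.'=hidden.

Click 1 (4,2) count=0: revealed 9 new [(2,1) (2,2) (2,3) (3,1) (3,2) (3,3) (4,1) (4,2) (4,3)] -> total=9
Click 2 (3,3) count=2: revealed 0 new [(none)] -> total=9

Answer: .....
.....
.###.
.###.
.###.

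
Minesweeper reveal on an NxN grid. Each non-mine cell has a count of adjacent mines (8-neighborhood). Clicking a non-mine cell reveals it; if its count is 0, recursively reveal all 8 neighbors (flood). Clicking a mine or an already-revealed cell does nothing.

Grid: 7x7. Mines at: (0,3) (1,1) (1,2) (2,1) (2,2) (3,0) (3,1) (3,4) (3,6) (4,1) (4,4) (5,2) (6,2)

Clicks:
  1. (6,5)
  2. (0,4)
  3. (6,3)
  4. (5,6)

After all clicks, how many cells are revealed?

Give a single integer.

Answer: 11

Derivation:
Click 1 (6,5) count=0: revealed 10 new [(4,5) (4,6) (5,3) (5,4) (5,5) (5,6) (6,3) (6,4) (6,5) (6,6)] -> total=10
Click 2 (0,4) count=1: revealed 1 new [(0,4)] -> total=11
Click 3 (6,3) count=2: revealed 0 new [(none)] -> total=11
Click 4 (5,6) count=0: revealed 0 new [(none)] -> total=11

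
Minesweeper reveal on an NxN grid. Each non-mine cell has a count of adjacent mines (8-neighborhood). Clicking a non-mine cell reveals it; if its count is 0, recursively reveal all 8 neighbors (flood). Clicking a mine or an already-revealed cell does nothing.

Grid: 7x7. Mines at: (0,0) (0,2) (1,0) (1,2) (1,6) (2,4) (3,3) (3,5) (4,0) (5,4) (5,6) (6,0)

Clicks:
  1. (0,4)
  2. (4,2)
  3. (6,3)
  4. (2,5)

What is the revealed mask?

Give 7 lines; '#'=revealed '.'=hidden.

Answer: ...###.
...###.
.....#.
.......
..#....
.......
...#...

Derivation:
Click 1 (0,4) count=0: revealed 6 new [(0,3) (0,4) (0,5) (1,3) (1,4) (1,5)] -> total=6
Click 2 (4,2) count=1: revealed 1 new [(4,2)] -> total=7
Click 3 (6,3) count=1: revealed 1 new [(6,3)] -> total=8
Click 4 (2,5) count=3: revealed 1 new [(2,5)] -> total=9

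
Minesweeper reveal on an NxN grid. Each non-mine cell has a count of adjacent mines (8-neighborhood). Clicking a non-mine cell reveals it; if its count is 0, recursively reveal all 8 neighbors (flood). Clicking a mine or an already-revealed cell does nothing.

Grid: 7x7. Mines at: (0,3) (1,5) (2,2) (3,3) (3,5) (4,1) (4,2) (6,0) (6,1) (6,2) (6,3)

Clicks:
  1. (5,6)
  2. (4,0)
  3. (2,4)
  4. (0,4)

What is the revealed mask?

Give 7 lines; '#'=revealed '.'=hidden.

Click 1 (5,6) count=0: revealed 9 new [(4,4) (4,5) (4,6) (5,4) (5,5) (5,6) (6,4) (6,5) (6,6)] -> total=9
Click 2 (4,0) count=1: revealed 1 new [(4,0)] -> total=10
Click 3 (2,4) count=3: revealed 1 new [(2,4)] -> total=11
Click 4 (0,4) count=2: revealed 1 new [(0,4)] -> total=12

Answer: ....#..
.......
....#..
.......
#...###
....###
....###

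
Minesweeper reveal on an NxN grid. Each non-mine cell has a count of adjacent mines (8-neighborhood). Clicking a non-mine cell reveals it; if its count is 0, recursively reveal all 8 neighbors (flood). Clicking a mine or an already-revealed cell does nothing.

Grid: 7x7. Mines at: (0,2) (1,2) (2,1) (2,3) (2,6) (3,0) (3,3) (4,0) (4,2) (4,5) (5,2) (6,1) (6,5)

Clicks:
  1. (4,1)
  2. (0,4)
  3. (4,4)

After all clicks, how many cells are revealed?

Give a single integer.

Click 1 (4,1) count=4: revealed 1 new [(4,1)] -> total=1
Click 2 (0,4) count=0: revealed 8 new [(0,3) (0,4) (0,5) (0,6) (1,3) (1,4) (1,5) (1,6)] -> total=9
Click 3 (4,4) count=2: revealed 1 new [(4,4)] -> total=10

Answer: 10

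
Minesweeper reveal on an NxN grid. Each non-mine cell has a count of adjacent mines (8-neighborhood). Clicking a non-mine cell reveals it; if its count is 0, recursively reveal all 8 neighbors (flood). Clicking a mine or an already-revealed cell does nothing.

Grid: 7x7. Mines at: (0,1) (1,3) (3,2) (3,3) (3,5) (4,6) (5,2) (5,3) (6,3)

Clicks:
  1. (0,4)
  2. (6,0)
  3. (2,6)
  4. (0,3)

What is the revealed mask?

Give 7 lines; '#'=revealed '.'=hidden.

Click 1 (0,4) count=1: revealed 1 new [(0,4)] -> total=1
Click 2 (6,0) count=0: revealed 12 new [(1,0) (1,1) (2,0) (2,1) (3,0) (3,1) (4,0) (4,1) (5,0) (5,1) (6,0) (6,1)] -> total=13
Click 3 (2,6) count=1: revealed 1 new [(2,6)] -> total=14
Click 4 (0,3) count=1: revealed 1 new [(0,3)] -> total=15

Answer: ...##..
##.....
##....#
##.....
##.....
##.....
##.....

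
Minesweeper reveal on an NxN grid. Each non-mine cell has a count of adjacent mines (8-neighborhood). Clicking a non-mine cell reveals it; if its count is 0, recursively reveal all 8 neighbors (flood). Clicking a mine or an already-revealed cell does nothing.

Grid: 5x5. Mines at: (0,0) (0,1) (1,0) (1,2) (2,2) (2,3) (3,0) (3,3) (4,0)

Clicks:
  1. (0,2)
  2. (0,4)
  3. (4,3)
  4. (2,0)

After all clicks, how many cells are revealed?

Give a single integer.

Click 1 (0,2) count=2: revealed 1 new [(0,2)] -> total=1
Click 2 (0,4) count=0: revealed 4 new [(0,3) (0,4) (1,3) (1,4)] -> total=5
Click 3 (4,3) count=1: revealed 1 new [(4,3)] -> total=6
Click 4 (2,0) count=2: revealed 1 new [(2,0)] -> total=7

Answer: 7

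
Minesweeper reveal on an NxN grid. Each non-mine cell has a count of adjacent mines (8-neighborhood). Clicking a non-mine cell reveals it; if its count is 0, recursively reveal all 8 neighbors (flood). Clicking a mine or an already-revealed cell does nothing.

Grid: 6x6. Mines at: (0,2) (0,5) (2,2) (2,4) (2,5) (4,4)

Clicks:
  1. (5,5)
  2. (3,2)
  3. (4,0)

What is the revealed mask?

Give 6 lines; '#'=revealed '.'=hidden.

Click 1 (5,5) count=1: revealed 1 new [(5,5)] -> total=1
Click 2 (3,2) count=1: revealed 1 new [(3,2)] -> total=2
Click 3 (4,0) count=0: revealed 17 new [(0,0) (0,1) (1,0) (1,1) (2,0) (2,1) (3,0) (3,1) (3,3) (4,0) (4,1) (4,2) (4,3) (5,0) (5,1) (5,2) (5,3)] -> total=19

Answer: ##....
##....
##....
####..
####..
####.#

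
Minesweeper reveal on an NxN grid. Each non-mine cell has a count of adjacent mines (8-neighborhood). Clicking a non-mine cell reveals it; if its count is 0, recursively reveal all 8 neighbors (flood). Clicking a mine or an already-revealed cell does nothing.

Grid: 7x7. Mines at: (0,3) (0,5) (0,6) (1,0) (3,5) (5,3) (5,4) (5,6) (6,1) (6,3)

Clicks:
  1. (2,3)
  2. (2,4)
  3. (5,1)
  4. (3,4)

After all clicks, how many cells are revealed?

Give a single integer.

Click 1 (2,3) count=0: revealed 22 new [(1,1) (1,2) (1,3) (1,4) (2,0) (2,1) (2,2) (2,3) (2,4) (3,0) (3,1) (3,2) (3,3) (3,4) (4,0) (4,1) (4,2) (4,3) (4,4) (5,0) (5,1) (5,2)] -> total=22
Click 2 (2,4) count=1: revealed 0 new [(none)] -> total=22
Click 3 (5,1) count=1: revealed 0 new [(none)] -> total=22
Click 4 (3,4) count=1: revealed 0 new [(none)] -> total=22

Answer: 22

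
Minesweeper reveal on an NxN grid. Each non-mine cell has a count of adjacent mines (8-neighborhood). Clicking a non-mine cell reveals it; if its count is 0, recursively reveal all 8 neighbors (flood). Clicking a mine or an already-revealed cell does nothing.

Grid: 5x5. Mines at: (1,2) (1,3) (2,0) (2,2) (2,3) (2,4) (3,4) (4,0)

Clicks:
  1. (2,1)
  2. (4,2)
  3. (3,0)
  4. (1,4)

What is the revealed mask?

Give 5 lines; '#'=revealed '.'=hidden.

Click 1 (2,1) count=3: revealed 1 new [(2,1)] -> total=1
Click 2 (4,2) count=0: revealed 6 new [(3,1) (3,2) (3,3) (4,1) (4,2) (4,3)] -> total=7
Click 3 (3,0) count=2: revealed 1 new [(3,0)] -> total=8
Click 4 (1,4) count=3: revealed 1 new [(1,4)] -> total=9

Answer: .....
....#
.#...
####.
.###.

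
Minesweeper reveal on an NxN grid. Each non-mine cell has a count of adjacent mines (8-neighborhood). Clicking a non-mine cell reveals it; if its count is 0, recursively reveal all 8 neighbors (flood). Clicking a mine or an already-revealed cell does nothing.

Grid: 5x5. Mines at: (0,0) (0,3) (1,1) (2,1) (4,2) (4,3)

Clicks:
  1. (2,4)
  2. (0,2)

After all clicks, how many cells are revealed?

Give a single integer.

Click 1 (2,4) count=0: revealed 9 new [(1,2) (1,3) (1,4) (2,2) (2,3) (2,4) (3,2) (3,3) (3,4)] -> total=9
Click 2 (0,2) count=2: revealed 1 new [(0,2)] -> total=10

Answer: 10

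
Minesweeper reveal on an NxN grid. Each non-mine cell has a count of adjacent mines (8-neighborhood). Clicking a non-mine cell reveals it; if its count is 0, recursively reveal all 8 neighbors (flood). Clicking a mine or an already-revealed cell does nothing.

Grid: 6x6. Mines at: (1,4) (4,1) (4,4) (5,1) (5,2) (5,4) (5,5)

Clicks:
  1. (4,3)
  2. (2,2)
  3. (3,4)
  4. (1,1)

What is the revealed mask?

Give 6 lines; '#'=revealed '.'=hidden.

Answer: ####..
####..
####..
#####.
...#..
......

Derivation:
Click 1 (4,3) count=3: revealed 1 new [(4,3)] -> total=1
Click 2 (2,2) count=0: revealed 16 new [(0,0) (0,1) (0,2) (0,3) (1,0) (1,1) (1,2) (1,3) (2,0) (2,1) (2,2) (2,3) (3,0) (3,1) (3,2) (3,3)] -> total=17
Click 3 (3,4) count=1: revealed 1 new [(3,4)] -> total=18
Click 4 (1,1) count=0: revealed 0 new [(none)] -> total=18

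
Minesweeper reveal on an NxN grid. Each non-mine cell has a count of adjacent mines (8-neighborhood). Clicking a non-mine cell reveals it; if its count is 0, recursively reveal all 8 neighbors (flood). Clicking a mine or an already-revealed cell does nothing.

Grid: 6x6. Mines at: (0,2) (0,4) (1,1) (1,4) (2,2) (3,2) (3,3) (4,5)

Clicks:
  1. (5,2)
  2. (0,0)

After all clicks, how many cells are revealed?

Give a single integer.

Answer: 15

Derivation:
Click 1 (5,2) count=0: revealed 14 new [(2,0) (2,1) (3,0) (3,1) (4,0) (4,1) (4,2) (4,3) (4,4) (5,0) (5,1) (5,2) (5,3) (5,4)] -> total=14
Click 2 (0,0) count=1: revealed 1 new [(0,0)] -> total=15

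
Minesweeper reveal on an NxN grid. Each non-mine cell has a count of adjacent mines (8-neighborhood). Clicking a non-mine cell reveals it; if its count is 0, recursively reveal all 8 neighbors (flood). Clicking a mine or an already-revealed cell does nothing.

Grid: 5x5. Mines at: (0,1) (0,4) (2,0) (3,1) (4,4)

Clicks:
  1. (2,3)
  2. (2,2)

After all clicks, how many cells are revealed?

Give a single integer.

Click 1 (2,3) count=0: revealed 9 new [(1,2) (1,3) (1,4) (2,2) (2,3) (2,4) (3,2) (3,3) (3,4)] -> total=9
Click 2 (2,2) count=1: revealed 0 new [(none)] -> total=9

Answer: 9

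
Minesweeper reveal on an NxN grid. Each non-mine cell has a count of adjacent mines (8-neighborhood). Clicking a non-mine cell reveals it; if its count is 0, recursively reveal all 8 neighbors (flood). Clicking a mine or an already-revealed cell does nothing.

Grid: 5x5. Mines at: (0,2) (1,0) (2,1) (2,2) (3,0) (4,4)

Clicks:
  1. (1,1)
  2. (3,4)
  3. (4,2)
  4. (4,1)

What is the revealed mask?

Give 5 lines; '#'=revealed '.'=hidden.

Answer: .....
.#...
.....
.####
.###.

Derivation:
Click 1 (1,1) count=4: revealed 1 new [(1,1)] -> total=1
Click 2 (3,4) count=1: revealed 1 new [(3,4)] -> total=2
Click 3 (4,2) count=0: revealed 6 new [(3,1) (3,2) (3,3) (4,1) (4,2) (4,3)] -> total=8
Click 4 (4,1) count=1: revealed 0 new [(none)] -> total=8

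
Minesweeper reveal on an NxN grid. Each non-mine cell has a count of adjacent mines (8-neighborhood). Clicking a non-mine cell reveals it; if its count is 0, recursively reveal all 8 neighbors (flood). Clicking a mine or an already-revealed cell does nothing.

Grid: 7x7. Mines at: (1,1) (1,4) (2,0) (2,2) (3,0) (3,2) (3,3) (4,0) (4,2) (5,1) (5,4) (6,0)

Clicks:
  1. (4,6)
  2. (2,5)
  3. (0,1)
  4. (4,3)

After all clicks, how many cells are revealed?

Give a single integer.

Click 1 (4,6) count=0: revealed 17 new [(0,5) (0,6) (1,5) (1,6) (2,4) (2,5) (2,6) (3,4) (3,5) (3,6) (4,4) (4,5) (4,6) (5,5) (5,6) (6,5) (6,6)] -> total=17
Click 2 (2,5) count=1: revealed 0 new [(none)] -> total=17
Click 3 (0,1) count=1: revealed 1 new [(0,1)] -> total=18
Click 4 (4,3) count=4: revealed 1 new [(4,3)] -> total=19

Answer: 19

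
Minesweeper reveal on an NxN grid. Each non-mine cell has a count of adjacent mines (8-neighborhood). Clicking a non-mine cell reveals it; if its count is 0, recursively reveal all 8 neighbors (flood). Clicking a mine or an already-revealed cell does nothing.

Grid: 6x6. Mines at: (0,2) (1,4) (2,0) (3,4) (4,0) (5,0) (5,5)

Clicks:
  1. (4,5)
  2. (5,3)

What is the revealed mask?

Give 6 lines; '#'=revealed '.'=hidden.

Click 1 (4,5) count=2: revealed 1 new [(4,5)] -> total=1
Click 2 (5,3) count=0: revealed 17 new [(1,1) (1,2) (1,3) (2,1) (2,2) (2,3) (3,1) (3,2) (3,3) (4,1) (4,2) (4,3) (4,4) (5,1) (5,2) (5,3) (5,4)] -> total=18

Answer: ......
.###..
.###..
.###..
.#####
.####.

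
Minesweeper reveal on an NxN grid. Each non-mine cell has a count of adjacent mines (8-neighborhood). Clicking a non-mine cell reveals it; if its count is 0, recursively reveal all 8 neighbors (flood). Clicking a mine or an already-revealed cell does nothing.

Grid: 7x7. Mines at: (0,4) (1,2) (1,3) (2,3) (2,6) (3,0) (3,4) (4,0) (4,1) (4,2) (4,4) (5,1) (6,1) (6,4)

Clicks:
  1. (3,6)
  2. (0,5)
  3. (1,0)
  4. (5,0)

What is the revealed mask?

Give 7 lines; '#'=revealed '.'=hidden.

Answer: ##...#.
##.....
##.....
......#
.......
#......
.......

Derivation:
Click 1 (3,6) count=1: revealed 1 new [(3,6)] -> total=1
Click 2 (0,5) count=1: revealed 1 new [(0,5)] -> total=2
Click 3 (1,0) count=0: revealed 6 new [(0,0) (0,1) (1,0) (1,1) (2,0) (2,1)] -> total=8
Click 4 (5,0) count=4: revealed 1 new [(5,0)] -> total=9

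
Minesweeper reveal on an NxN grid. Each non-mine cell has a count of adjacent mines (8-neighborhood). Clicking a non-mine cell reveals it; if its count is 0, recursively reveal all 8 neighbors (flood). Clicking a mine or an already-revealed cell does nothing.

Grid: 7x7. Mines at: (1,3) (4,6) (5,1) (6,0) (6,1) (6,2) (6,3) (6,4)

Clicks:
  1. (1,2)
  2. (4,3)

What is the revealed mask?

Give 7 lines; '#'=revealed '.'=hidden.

Click 1 (1,2) count=1: revealed 1 new [(1,2)] -> total=1
Click 2 (4,3) count=0: revealed 35 new [(0,0) (0,1) (0,2) (0,4) (0,5) (0,6) (1,0) (1,1) (1,4) (1,5) (1,6) (2,0) (2,1) (2,2) (2,3) (2,4) (2,5) (2,6) (3,0) (3,1) (3,2) (3,3) (3,4) (3,5) (3,6) (4,0) (4,1) (4,2) (4,3) (4,4) (4,5) (5,2) (5,3) (5,4) (5,5)] -> total=36

Answer: ###.###
###.###
#######
#######
######.
..####.
.......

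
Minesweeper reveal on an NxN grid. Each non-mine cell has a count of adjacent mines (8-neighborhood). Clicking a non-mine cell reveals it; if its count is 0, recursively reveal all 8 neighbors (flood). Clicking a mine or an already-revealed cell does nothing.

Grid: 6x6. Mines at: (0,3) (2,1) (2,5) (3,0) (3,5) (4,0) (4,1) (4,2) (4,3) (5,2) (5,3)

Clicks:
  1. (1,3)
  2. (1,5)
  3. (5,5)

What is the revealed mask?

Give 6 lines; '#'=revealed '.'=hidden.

Click 1 (1,3) count=1: revealed 1 new [(1,3)] -> total=1
Click 2 (1,5) count=1: revealed 1 new [(1,5)] -> total=2
Click 3 (5,5) count=0: revealed 4 new [(4,4) (4,5) (5,4) (5,5)] -> total=6

Answer: ......
...#.#
......
......
....##
....##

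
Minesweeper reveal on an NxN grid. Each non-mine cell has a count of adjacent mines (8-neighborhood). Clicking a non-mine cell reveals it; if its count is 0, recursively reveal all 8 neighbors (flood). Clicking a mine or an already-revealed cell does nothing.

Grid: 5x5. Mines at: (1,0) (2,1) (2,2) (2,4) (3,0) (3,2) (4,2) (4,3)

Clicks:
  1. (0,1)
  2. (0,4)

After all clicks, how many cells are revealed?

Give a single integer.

Click 1 (0,1) count=1: revealed 1 new [(0,1)] -> total=1
Click 2 (0,4) count=0: revealed 7 new [(0,2) (0,3) (0,4) (1,1) (1,2) (1,3) (1,4)] -> total=8

Answer: 8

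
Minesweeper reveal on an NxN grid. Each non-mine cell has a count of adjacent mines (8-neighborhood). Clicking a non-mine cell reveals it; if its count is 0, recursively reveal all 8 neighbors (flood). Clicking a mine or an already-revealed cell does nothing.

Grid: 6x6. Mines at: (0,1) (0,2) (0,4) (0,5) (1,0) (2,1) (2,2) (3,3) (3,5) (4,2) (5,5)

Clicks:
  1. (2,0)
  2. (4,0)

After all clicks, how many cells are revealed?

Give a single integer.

Click 1 (2,0) count=2: revealed 1 new [(2,0)] -> total=1
Click 2 (4,0) count=0: revealed 6 new [(3,0) (3,1) (4,0) (4,1) (5,0) (5,1)] -> total=7

Answer: 7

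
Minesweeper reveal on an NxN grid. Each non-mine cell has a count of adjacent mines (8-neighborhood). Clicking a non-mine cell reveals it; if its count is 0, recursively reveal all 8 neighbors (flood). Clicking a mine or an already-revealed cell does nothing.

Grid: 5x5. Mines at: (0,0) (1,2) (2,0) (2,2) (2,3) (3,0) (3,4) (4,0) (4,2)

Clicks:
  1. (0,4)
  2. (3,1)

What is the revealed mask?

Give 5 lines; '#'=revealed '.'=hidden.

Click 1 (0,4) count=0: revealed 4 new [(0,3) (0,4) (1,3) (1,4)] -> total=4
Click 2 (3,1) count=5: revealed 1 new [(3,1)] -> total=5

Answer: ...##
...##
.....
.#...
.....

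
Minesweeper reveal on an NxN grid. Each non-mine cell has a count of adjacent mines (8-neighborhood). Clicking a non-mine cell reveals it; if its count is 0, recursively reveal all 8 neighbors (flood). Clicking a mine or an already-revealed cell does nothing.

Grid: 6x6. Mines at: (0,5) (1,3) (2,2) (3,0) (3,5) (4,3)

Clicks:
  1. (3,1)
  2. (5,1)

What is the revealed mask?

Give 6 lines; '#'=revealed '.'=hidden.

Click 1 (3,1) count=2: revealed 1 new [(3,1)] -> total=1
Click 2 (5,1) count=0: revealed 6 new [(4,0) (4,1) (4,2) (5,0) (5,1) (5,2)] -> total=7

Answer: ......
......
......
.#....
###...
###...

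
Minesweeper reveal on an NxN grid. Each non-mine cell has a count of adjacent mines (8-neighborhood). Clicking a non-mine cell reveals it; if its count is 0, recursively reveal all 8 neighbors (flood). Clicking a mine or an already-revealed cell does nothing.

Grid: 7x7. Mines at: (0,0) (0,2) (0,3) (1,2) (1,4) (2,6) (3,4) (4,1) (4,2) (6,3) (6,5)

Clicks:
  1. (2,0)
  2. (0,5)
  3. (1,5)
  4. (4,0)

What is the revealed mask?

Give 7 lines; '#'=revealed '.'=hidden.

Answer: .....#.
##...#.
##.....
##.....
#......
.......
.......

Derivation:
Click 1 (2,0) count=0: revealed 6 new [(1,0) (1,1) (2,0) (2,1) (3,0) (3,1)] -> total=6
Click 2 (0,5) count=1: revealed 1 new [(0,5)] -> total=7
Click 3 (1,5) count=2: revealed 1 new [(1,5)] -> total=8
Click 4 (4,0) count=1: revealed 1 new [(4,0)] -> total=9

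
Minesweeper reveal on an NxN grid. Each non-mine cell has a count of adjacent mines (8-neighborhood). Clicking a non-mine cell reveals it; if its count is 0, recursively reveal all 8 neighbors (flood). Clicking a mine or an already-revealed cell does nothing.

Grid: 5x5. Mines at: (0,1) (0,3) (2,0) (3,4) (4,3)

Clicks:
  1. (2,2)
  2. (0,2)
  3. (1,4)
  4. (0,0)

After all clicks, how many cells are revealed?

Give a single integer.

Click 1 (2,2) count=0: revealed 9 new [(1,1) (1,2) (1,3) (2,1) (2,2) (2,3) (3,1) (3,2) (3,3)] -> total=9
Click 2 (0,2) count=2: revealed 1 new [(0,2)] -> total=10
Click 3 (1,4) count=1: revealed 1 new [(1,4)] -> total=11
Click 4 (0,0) count=1: revealed 1 new [(0,0)] -> total=12

Answer: 12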